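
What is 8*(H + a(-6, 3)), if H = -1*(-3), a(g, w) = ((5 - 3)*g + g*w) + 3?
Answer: -192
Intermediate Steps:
a(g, w) = 3 + 2*g + g*w (a(g, w) = (2*g + g*w) + 3 = 3 + 2*g + g*w)
H = 3
8*(H + a(-6, 3)) = 8*(3 + (3 + 2*(-6) - 6*3)) = 8*(3 + (3 - 12 - 18)) = 8*(3 - 27) = 8*(-24) = -192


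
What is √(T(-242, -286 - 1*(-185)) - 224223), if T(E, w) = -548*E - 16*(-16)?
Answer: I*√91351 ≈ 302.24*I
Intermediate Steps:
T(E, w) = 256 - 548*E (T(E, w) = -548*E + 256 = 256 - 548*E)
√(T(-242, -286 - 1*(-185)) - 224223) = √((256 - 548*(-242)) - 224223) = √((256 + 132616) - 224223) = √(132872 - 224223) = √(-91351) = I*√91351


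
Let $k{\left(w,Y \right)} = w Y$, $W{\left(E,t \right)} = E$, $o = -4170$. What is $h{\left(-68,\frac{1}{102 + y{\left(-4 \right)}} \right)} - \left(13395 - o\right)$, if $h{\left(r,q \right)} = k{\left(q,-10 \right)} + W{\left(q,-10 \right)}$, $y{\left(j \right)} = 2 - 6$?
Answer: $- \frac{1721379}{98} \approx -17565.0$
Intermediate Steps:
$y{\left(j \right)} = -4$
$k{\left(w,Y \right)} = Y w$
$h{\left(r,q \right)} = - 9 q$ ($h{\left(r,q \right)} = - 10 q + q = - 9 q$)
$h{\left(-68,\frac{1}{102 + y{\left(-4 \right)}} \right)} - \left(13395 - o\right) = - \frac{9}{102 - 4} - \left(13395 - -4170\right) = - \frac{9}{98} - \left(13395 + 4170\right) = \left(-9\right) \frac{1}{98} - 17565 = - \frac{9}{98} - 17565 = - \frac{1721379}{98}$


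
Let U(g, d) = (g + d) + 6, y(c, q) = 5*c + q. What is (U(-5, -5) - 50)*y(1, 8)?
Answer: -702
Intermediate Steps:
y(c, q) = q + 5*c
U(g, d) = 6 + d + g (U(g, d) = (d + g) + 6 = 6 + d + g)
(U(-5, -5) - 50)*y(1, 8) = ((6 - 5 - 5) - 50)*(8 + 5*1) = (-4 - 50)*(8 + 5) = -54*13 = -702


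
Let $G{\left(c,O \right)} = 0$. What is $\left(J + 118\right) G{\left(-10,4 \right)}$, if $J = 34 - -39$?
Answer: $0$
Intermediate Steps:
$J = 73$ ($J = 34 + 39 = 73$)
$\left(J + 118\right) G{\left(-10,4 \right)} = \left(73 + 118\right) 0 = 191 \cdot 0 = 0$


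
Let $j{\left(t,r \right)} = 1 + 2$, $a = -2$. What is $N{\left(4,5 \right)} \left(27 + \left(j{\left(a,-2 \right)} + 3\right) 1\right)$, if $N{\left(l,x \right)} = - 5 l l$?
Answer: $-2640$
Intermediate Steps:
$j{\left(t,r \right)} = 3$
$N{\left(l,x \right)} = - 5 l^{2}$
$N{\left(4,5 \right)} \left(27 + \left(j{\left(a,-2 \right)} + 3\right) 1\right) = - 5 \cdot 4^{2} \left(27 + \left(3 + 3\right) 1\right) = \left(-5\right) 16 \left(27 + 6 \cdot 1\right) = - 80 \left(27 + 6\right) = \left(-80\right) 33 = -2640$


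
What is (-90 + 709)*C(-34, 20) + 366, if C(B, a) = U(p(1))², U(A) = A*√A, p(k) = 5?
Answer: 77741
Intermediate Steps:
U(A) = A^(3/2)
C(B, a) = 125 (C(B, a) = (5^(3/2))² = (5*√5)² = 125)
(-90 + 709)*C(-34, 20) + 366 = (-90 + 709)*125 + 366 = 619*125 + 366 = 77375 + 366 = 77741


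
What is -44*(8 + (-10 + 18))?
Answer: -704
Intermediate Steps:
-44*(8 + (-10 + 18)) = -44*(8 + 8) = -44*16 = -704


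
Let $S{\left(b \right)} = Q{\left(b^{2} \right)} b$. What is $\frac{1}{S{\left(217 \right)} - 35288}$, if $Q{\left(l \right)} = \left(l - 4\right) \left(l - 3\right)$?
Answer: $\frac{1}{481098579982} \approx 2.0786 \cdot 10^{-12}$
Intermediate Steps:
$Q{\left(l \right)} = \left(-4 + l\right) \left(-3 + l\right)$
$S{\left(b \right)} = b \left(12 + b^{4} - 7 b^{2}\right)$ ($S{\left(b \right)} = \left(12 + \left(b^{2}\right)^{2} - 7 b^{2}\right) b = \left(12 + b^{4} - 7 b^{2}\right) b = b \left(12 + b^{4} - 7 b^{2}\right)$)
$\frac{1}{S{\left(217 \right)} - 35288} = \frac{1}{217 \left(12 + 217^{4} - 7 \cdot 217^{2}\right) - 35288} = \frac{1}{217 \left(12 + 2217373921 - 329623\right) - 35288} = \frac{1}{217 \cdot 2217044310 - 35288} = \frac{1}{481098615270 - 35288} = \frac{1}{481098579982}$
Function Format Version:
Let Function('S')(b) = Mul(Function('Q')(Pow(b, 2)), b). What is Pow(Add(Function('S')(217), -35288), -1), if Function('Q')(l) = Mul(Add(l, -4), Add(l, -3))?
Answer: Rational(1, 481098579982) ≈ 2.0786e-12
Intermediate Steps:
Function('Q')(l) = Mul(Add(-4, l), Add(-3, l))
Function('S')(b) = Mul(b, Add(12, Pow(b, 4), Mul(-7, Pow(b, 2)))) (Function('S')(b) = Mul(Add(12, Pow(Pow(b, 2), 2), Mul(-7, Pow(b, 2))), b) = Mul(Add(12, Pow(b, 4), Mul(-7, Pow(b, 2))), b) = Mul(b, Add(12, Pow(b, 4), Mul(-7, Pow(b, 2)))))
Pow(Add(Function('S')(217), -35288), -1) = Pow(Add(Mul(217, Add(12, Pow(217, 4), Mul(-7, Pow(217, 2)))), -35288), -1) = Pow(Add(Mul(217, Add(12, 2217373921, Mul(-7, 47089))), -35288), -1) = Pow(Add(Mul(217, Add(12, 2217373921, -329623)), -35288), -1) = Pow(Add(Mul(217, 2217044310), -35288), -1) = Pow(Add(481098615270, -35288), -1) = Pow(481098579982, -1) = Rational(1, 481098579982)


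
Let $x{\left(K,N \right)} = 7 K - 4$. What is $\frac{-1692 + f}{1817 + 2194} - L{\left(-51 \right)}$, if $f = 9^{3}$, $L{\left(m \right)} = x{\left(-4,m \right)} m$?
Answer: $- \frac{2182305}{1337} \approx -1632.2$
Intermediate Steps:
$x{\left(K,N \right)} = -4 + 7 K$
$L{\left(m \right)} = - 32 m$ ($L{\left(m \right)} = \left(-4 + 7 \left(-4\right)\right) m = \left(-4 - 28\right) m = - 32 m$)
$f = 729$
$\frac{-1692 + f}{1817 + 2194} - L{\left(-51 \right)} = \frac{-1692 + 729}{1817 + 2194} - \left(-32\right) \left(-51\right) = - \frac{963}{4011} - 1632 = \left(-963\right) \frac{1}{4011} - 1632 = - \frac{321}{1337} - 1632 = - \frac{2182305}{1337}$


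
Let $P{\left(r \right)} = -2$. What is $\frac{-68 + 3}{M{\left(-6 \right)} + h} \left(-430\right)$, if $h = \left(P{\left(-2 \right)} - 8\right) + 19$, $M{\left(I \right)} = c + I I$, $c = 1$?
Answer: $\frac{13975}{23} \approx 607.61$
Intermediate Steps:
$M{\left(I \right)} = 1 + I^{2}$ ($M{\left(I \right)} = 1 + I I = 1 + I^{2}$)
$h = 9$ ($h = \left(-2 - 8\right) + 19 = -10 + 19 = 9$)
$\frac{-68 + 3}{M{\left(-6 \right)} + h} \left(-430\right) = \frac{-68 + 3}{\left(1 + \left(-6\right)^{2}\right) + 9} \left(-430\right) = - \frac{65}{\left(1 + 36\right) + 9} \left(-430\right) = - \frac{65}{37 + 9} \left(-430\right) = - \frac{65}{46} \left(-430\right) = \left(-65\right) \frac{1}{46} \left(-430\right) = \left(- \frac{65}{46}\right) \left(-430\right) = \frac{13975}{23}$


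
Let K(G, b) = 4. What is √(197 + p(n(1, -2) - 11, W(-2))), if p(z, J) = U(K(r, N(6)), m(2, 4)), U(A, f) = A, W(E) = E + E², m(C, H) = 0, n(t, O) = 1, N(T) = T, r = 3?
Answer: √201 ≈ 14.177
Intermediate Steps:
p(z, J) = 4
√(197 + p(n(1, -2) - 11, W(-2))) = √(197 + 4) = √201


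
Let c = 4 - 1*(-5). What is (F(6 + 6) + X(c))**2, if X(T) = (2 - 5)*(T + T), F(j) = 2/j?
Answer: 104329/36 ≈ 2898.0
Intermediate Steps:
c = 9 (c = 4 + 5 = 9)
X(T) = -6*T
(F(6 + 6) + X(c))**2 = (2/(6 + 6) - 6*9)**2 = (2/12 - 54)**2 = (2*(1/12) - 54)**2 = (1/6 - 54)**2 = (-323/6)**2 = 104329/36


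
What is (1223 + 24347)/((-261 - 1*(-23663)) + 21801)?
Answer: 25570/45203 ≈ 0.56567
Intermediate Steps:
(1223 + 24347)/((-261 - 1*(-23663)) + 21801) = 25570/((-261 + 23663) + 21801) = 25570/(23402 + 21801) = 25570/45203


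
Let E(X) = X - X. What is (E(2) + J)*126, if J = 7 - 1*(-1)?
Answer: 1008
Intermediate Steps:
E(X) = 0
J = 8 (J = 7 + 1 = 8)
(E(2) + J)*126 = (0 + 8)*126 = 8*126 = 1008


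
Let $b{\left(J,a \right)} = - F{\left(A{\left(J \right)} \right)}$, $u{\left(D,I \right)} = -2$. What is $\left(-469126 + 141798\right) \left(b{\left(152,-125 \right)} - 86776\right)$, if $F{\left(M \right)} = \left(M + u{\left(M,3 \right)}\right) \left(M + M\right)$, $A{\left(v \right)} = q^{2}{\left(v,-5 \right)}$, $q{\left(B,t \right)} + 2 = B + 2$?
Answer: $349450132933376$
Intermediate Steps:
$q{\left(B,t \right)} = B$ ($q{\left(B,t \right)} = -2 + \left(B + 2\right) = -2 + \left(2 + B\right) = B$)
$A{\left(v \right)} = v^{2}$
$F{\left(M \right)} = 2 M \left(-2 + M\right)$ ($F{\left(M \right)} = \left(M - 2\right) \left(M + M\right) = \left(-2 + M\right) 2 M = 2 M \left(-2 + M\right)$)
$b{\left(J,a \right)} = - 2 J^{2} \left(-2 + J^{2}\right)$
$\left(-469126 + 141798\right) \left(b{\left(152,-125 \right)} - 86776\right) = \left(-469126 + 141798\right) \left(2 \cdot 152^{2} \left(2 - 152^{2}\right) - 86776\right) = - 327328 \left(2 \cdot 23104 \left(2 - 23104\right) - 86776\right) = - 327328 \left(2 \cdot 23104 \left(-23102\right) - 86776\right) = - 327328 \left(-1067497216 - 86776\right) = \left(-327328\right) \left(-1067583992\right) = 349450132933376$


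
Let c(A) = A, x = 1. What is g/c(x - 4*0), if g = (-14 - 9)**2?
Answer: 529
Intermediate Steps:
g = 529 (g = (-23)**2 = 529)
g/c(x - 4*0) = 529/(1 - 4*0) = 529/(1 + 0) = 529/1 = 529*1 = 529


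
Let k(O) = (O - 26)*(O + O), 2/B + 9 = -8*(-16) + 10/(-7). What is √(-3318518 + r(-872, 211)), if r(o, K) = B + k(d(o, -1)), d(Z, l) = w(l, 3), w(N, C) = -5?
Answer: I*√2247518494910/823 ≈ 1821.6*I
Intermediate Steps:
d(Z, l) = -5
B = 14/823 (B = 2/(-9 + (-8*(-16) + 10/(-7))) = 2/(-9 + (128 + 10*(-⅐))) = 2/(-9 + (128 - 10/7)) = 2/(-9 + 886/7) = 2/(823/7) = 2*(7/823) = 14/823 ≈ 0.017011)
k(O) = 2*O*(-26 + O) (k(O) = (-26 + O)*(2*O) = 2*O*(-26 + O))
r(o, K) = 255144/823 (r(o, K) = 14/823 + 2*(-5)*(-26 - 5) = 14/823 + 2*(-5)*(-31) = 14/823 + 310 = 255144/823)
√(-3318518 + r(-872, 211)) = √(-3318518 + 255144/823) = √(-2730885170/823) = I*√2247518494910/823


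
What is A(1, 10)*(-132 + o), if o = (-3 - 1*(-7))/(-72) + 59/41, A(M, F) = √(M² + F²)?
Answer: -96395*√101/738 ≈ -1312.7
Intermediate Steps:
A(M, F) = √(F² + M²)
o = 1021/738 (o = (-3 + 7)*(-1/72) + 59*(1/41) = 4*(-1/72) + 59/41 = -1/18 + 59/41 = 1021/738 ≈ 1.3835)
A(1, 10)*(-132 + o) = √(10² + 1²)*(-132 + 1021/738) = √(100 + 1)*(-96395/738) = √101*(-96395/738) = -96395*√101/738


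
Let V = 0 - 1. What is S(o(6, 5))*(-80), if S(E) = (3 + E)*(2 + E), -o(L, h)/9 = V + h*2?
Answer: -492960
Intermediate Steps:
V = -1
o(L, h) = 9 - 18*h (o(L, h) = -9*(-1 + h*2) = -9*(-1 + 2*h) = 9 - 18*h)
S(E) = (2 + E)*(3 + E)
S(o(6, 5))*(-80) = (6 + (9 - 18*5)**2 + 5*(9 - 18*5))*(-80) = (6 + (9 - 90)**2 + 5*(9 - 90))*(-80) = (6 + (-81)**2 + 5*(-81))*(-80) = (6 + 6561 - 405)*(-80) = 6162*(-80) = -492960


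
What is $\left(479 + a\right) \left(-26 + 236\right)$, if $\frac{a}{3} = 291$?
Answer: $283920$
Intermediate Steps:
$a = 873$ ($a = 3 \cdot 291 = 873$)
$\left(479 + a\right) \left(-26 + 236\right) = \left(479 + 873\right) \left(-26 + 236\right) = 1352 \cdot 210 = 283920$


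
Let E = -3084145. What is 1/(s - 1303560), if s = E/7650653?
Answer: -7650653/9973088308825 ≈ -7.6713e-7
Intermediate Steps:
s = -3084145/7650653 ≈ -0.40312
1/(s - 1303560) = 1/(-3084145/7650653 - 1303560) = 1/(-9973088308825/7650653) = -7650653/9973088308825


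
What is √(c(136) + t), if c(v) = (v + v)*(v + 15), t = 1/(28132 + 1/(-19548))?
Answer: 2*√3105215440431753991445/549924335 ≈ 202.66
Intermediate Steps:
t = 19548/549924335 (t = 1/(28132 - 1/19548) = 1/(549924335/19548) = 19548/549924335 ≈ 3.5547e-5)
c(v) = 2*v*(15 + v) (c(v) = (2*v)*(15 + v) = 2*v*(15 + v))
√(c(136) + t) = √(2*136*(15 + 136) + 19548/549924335) = √(2*136*151 + 19548/549924335) = √(41072 + 19548/549924335) = √(22586492306668/549924335) = 2*√3105215440431753991445/549924335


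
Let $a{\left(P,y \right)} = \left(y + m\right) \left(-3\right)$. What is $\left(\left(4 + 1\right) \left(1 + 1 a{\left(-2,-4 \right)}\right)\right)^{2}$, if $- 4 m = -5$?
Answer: $\frac{34225}{16} \approx 2139.1$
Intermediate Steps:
$m = \frac{5}{4}$ ($m = \left(- \frac{1}{4}\right) \left(-5\right) = \frac{5}{4} \approx 1.25$)
$a{\left(P,y \right)} = - \frac{15}{4} - 3 y$ ($a{\left(P,y \right)} = \left(y + \frac{5}{4}\right) \left(-3\right) = \left(\frac{5}{4} + y\right) \left(-3\right) = - \frac{15}{4} - 3 y$)
$\left(\left(4 + 1\right) \left(1 + 1 a{\left(-2,-4 \right)}\right)\right)^{2} = \left(\left(4 + 1\right) \left(1 + 1 \left(- \frac{15}{4} - -12\right)\right)\right)^{2} = \left(5 \left(1 + 1 \left(- \frac{15}{4} + 12\right)\right)\right)^{2} = \left(5 \left(1 + 1 \cdot \frac{33}{4}\right)\right)^{2} = \left(5 \left(1 + \frac{33}{4}\right)\right)^{2} = \left(5 \cdot \frac{37}{4}\right)^{2} = \left(\frac{185}{4}\right)^{2} = \frac{34225}{16}$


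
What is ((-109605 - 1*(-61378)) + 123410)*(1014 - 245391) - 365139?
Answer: -18373361130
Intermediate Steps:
((-109605 - 1*(-61378)) + 123410)*(1014 - 245391) - 365139 = ((-109605 + 61378) + 123410)*(-244377) - 365139 = (-48227 + 123410)*(-244377) - 365139 = 75183*(-244377) - 365139 = -18372995991 - 365139 = -18373361130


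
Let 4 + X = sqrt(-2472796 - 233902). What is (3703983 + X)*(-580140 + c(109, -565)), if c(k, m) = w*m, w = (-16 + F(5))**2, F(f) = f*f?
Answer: -2318338975995 - 625905*I*sqrt(2706698) ≈ -2.3183e+12 - 1.0297e+9*I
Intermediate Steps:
F(f) = f**2
X = -4 + I*sqrt(2706698) (X = -4 + sqrt(-2472796 - 233902) = -4 + sqrt(-2706698) = -4 + I*sqrt(2706698) ≈ -4.0 + 1645.2*I)
w = 81 (w = (-16 + 5**2)**2 = (-16 + 25)**2 = 9**2 = 81)
c(k, m) = 81*m
(3703983 + X)*(-580140 + c(109, -565)) = (3703983 + (-4 + I*sqrt(2706698)))*(-580140 + 81*(-565)) = (3703979 + I*sqrt(2706698))*(-580140 - 45765) = (3703979 + I*sqrt(2706698))*(-625905) = -2318338975995 - 625905*I*sqrt(2706698)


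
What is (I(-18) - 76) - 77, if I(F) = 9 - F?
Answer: -126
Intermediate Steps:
(I(-18) - 76) - 77 = ((9 - 1*(-18)) - 76) - 77 = ((9 + 18) - 76) - 77 = (27 - 76) - 77 = -49 - 77 = -126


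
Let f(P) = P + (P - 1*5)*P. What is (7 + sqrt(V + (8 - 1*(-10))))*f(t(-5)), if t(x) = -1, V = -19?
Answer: 35 + 5*I ≈ 35.0 + 5.0*I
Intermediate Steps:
f(P) = P + P*(-5 + P) (f(P) = P + (P - 5)*P = P + (-5 + P)*P = P + P*(-5 + P))
(7 + sqrt(V + (8 - 1*(-10))))*f(t(-5)) = (7 + sqrt(-19 + (8 - 1*(-10))))*(-(-4 - 1)) = (7 + sqrt(-19 + (8 + 10)))*(-1*(-5)) = (7 + sqrt(-19 + 18))*5 = (7 + sqrt(-1))*5 = (7 + I)*5 = 35 + 5*I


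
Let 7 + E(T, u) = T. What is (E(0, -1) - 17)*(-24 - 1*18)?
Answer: 1008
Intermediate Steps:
E(T, u) = -7 + T
(E(0, -1) - 17)*(-24 - 1*18) = ((-7 + 0) - 17)*(-24 - 1*18) = (-7 - 17)*(-24 - 18) = -24*(-42) = 1008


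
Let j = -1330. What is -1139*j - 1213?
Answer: 1513657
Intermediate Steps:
-1139*j - 1213 = -1139*(-1330) - 1213 = 1514870 - 1213 = 1513657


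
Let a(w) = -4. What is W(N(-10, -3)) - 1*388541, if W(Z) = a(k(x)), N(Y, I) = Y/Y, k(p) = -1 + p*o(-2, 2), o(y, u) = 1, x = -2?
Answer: -388545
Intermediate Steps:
k(p) = -1 + p (k(p) = -1 + p*1 = -1 + p)
N(Y, I) = 1
W(Z) = -4
W(N(-10, -3)) - 1*388541 = -4 - 1*388541 = -4 - 388541 = -388545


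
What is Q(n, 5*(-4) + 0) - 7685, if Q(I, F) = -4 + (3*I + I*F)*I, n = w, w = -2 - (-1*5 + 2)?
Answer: -7706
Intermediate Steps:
w = 1 (w = -2 - (-5 + 2) = -2 - 1*(-3) = -2 + 3 = 1)
n = 1
Q(I, F) = -4 + I*(3*I + F*I) (Q(I, F) = -4 + (3*I + F*I)*I = -4 + I*(3*I + F*I))
Q(n, 5*(-4) + 0) - 7685 = (-4 + 3*1² + (5*(-4) + 0)*1²) - 7685 = (-4 + 3*1 + (-20 + 0)*1) - 7685 = (-4 + 3 - 20*1) - 7685 = (-4 + 3 - 20) - 7685 = -21 - 7685 = -7706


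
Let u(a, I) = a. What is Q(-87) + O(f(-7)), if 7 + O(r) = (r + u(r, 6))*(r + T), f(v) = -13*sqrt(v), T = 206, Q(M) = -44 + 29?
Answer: -2388 - 5356*I*sqrt(7) ≈ -2388.0 - 14171.0*I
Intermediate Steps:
Q(M) = -15
O(r) = -7 + 2*r*(206 + r) (O(r) = -7 + (r + r)*(r + 206) = -7 + (2*r)*(206 + r) = -7 + 2*r*(206 + r))
Q(-87) + O(f(-7)) = -15 + (-7 + 2*(-13*I*sqrt(7))**2 + 412*(-13*I*sqrt(7))) = -15 + (-7 + 2*(-1183) - 5356*I*sqrt(7)) = -15 + (-7 - 2366 - 5356*I*sqrt(7)) = -15 + (-2373 - 5356*I*sqrt(7)) = -2388 - 5356*I*sqrt(7)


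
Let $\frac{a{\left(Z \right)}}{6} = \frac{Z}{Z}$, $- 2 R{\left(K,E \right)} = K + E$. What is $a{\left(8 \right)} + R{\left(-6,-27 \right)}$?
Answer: $\frac{45}{2} \approx 22.5$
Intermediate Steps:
$R{\left(K,E \right)} = - \frac{E}{2} - \frac{K}{2}$ ($R{\left(K,E \right)} = - \frac{K + E}{2} = - \frac{E + K}{2} = - \frac{E}{2} - \frac{K}{2}$)
$a{\left(Z \right)} = 6$ ($a{\left(Z \right)} = 6 \frac{Z}{Z} = 6 \cdot 1 = 6$)
$a{\left(8 \right)} + R{\left(-6,-27 \right)} = 6 - - \frac{33}{2} = 6 + \left(\frac{27}{2} + 3\right) = 6 + \frac{33}{2} = \frac{45}{2}$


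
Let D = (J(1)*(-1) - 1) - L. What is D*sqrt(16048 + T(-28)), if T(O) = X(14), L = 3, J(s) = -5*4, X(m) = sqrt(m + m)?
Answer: 16*sqrt(16048 + 2*sqrt(7)) ≈ 2027.2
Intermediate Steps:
X(m) = sqrt(2)*sqrt(m) (X(m) = sqrt(2*m) = sqrt(2)*sqrt(m))
J(s) = -20
T(O) = 2*sqrt(7) (T(O) = sqrt(2)*sqrt(14) = 2*sqrt(7))
D = 16 (D = (-20*(-1) - 1) - 1*3 = (20 - 1) - 3 = 19 - 3 = 16)
D*sqrt(16048 + T(-28)) = 16*sqrt(16048 + 2*sqrt(7))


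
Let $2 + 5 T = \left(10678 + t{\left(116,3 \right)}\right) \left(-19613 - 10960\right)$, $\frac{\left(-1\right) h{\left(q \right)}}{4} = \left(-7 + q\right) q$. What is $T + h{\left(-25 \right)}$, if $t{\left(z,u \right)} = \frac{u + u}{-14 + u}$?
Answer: $- \frac{3591036018}{55} \approx -6.5292 \cdot 10^{7}$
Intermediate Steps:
$t{\left(z,u \right)} = \frac{2 u}{-14 + u}$
$h{\left(q \right)} = - 4 q \left(-7 + q\right)$ ($h{\left(q \right)} = - 4 \left(-7 + q\right) q = - 4 q \left(-7 + q\right)$)
$T = - \frac{3590860018}{55}$ ($T = - \frac{2}{5} + \frac{\left(10678 + 2 \cdot 3 \frac{1}{-14 + 3}\right) \left(-19613 - 10960\right)}{5} = - \frac{2}{5} + \frac{\left(10678 + 2 \cdot 3 \frac{1}{-11}\right) \left(-30573\right)}{5} = - \frac{2}{5} + \frac{\left(10678 + 2 \cdot 3 \left(- \frac{1}{11}\right)\right) \left(-30573\right)}{5} = - \frac{2}{5} + \frac{\left(10678 - \frac{6}{11}\right) \left(-30573\right)}{5} = - \frac{2}{5} + \frac{\frac{117452}{11} \left(-30573\right)}{5} = - \frac{2}{5} + \frac{1}{5} \left(- \frac{3590859996}{11}\right) = - \frac{2}{5} - \frac{3590859996}{55} = - \frac{3590860018}{55} \approx -6.5288 \cdot 10^{7}$)
$T + h{\left(-25 \right)} = - \frac{3590860018}{55} + 4 \left(-25\right) \left(7 - -25\right) = - \frac{3590860018}{55} + 4 \left(-25\right) \left(7 + 25\right) = - \frac{3590860018}{55} + 4 \left(-25\right) 32 = - \frac{3590860018}{55} - 3200 = - \frac{3591036018}{55}$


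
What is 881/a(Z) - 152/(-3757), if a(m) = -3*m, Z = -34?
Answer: 195613/22542 ≈ 8.6777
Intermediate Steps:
881/a(Z) - 152/(-3757) = 881/((-3*(-34))) - 152/(-3757) = 881/102 - 152*(-1/3757) = 881*(1/102) + 152/3757 = 881/102 + 152/3757 = 195613/22542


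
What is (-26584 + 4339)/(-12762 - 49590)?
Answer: 7415/20784 ≈ 0.35676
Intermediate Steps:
(-26584 + 4339)/(-12762 - 49590) = -22245/(-62352) = -22245*(-1/62352) = 7415/20784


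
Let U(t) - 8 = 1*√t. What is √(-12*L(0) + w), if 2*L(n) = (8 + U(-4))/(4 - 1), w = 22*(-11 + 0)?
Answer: √(-274 - 4*I) ≈ 0.1208 - 16.553*I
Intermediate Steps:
U(t) = 8 + √t (U(t) = 8 + 1*√t = 8 + √t)
w = -242 (w = 22*(-11) = -242)
L(n) = 8/3 + I/3 (L(n) = ((8 + (8 + √(-4)))/(4 - 1))/2 = ((8 + (8 + 2*I))/3)/2 = ((16 + 2*I)*(⅓))/2 = (16/3 + 2*I/3)/2 = 8/3 + I/3)
√(-12*L(0) + w) = √(-12*(8/3 + I/3) - 242) = √((-32 - 4*I) - 242) = √(-274 - 4*I)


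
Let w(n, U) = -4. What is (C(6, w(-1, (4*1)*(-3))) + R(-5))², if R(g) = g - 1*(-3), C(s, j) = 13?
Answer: 121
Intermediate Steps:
R(g) = 3 + g (R(g) = g + 3 = 3 + g)
(C(6, w(-1, (4*1)*(-3))) + R(-5))² = (13 + (3 - 5))² = (13 - 2)² = 11² = 121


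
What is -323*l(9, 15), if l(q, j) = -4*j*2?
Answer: 38760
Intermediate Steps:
l(q, j) = -8*j
-323*l(9, 15) = -(-2584)*15 = -323*(-120) = 38760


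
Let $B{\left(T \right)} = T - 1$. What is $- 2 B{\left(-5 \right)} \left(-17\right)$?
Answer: $-204$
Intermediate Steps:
$B{\left(T \right)} = -1 + T$ ($B{\left(T \right)} = T - 1 = -1 + T$)
$- 2 B{\left(-5 \right)} \left(-17\right) = - 2 \left(-1 - 5\right) \left(-17\right) = \left(-2\right) \left(-6\right) \left(-17\right) = 12 \left(-17\right) = -204$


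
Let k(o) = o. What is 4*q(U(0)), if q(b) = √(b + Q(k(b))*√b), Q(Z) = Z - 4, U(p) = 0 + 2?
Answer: 4*√(2 - 2*√2) ≈ 3.6407*I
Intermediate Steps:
U(p) = 2
Q(Z) = -4 + Z
q(b) = √(b + √b*(-4 + b)) (q(b) = √(b + (-4 + b)*√b) = √(b + √b*(-4 + b)))
4*q(U(0)) = 4*√(2 + √2*(-4 + 2)) = 4*√(2 + √2*(-2)) = 4*√(2 - 2*√2)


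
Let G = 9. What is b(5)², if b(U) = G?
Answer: 81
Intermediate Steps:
b(U) = 9
b(5)² = 9² = 81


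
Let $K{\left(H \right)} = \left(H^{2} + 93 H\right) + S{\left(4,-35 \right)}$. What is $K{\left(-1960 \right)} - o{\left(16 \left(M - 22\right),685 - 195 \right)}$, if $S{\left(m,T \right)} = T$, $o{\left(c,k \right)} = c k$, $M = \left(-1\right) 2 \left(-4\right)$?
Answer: $3769045$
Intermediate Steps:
$M = 8$ ($M = \left(-2\right) \left(-4\right) = 8$)
$K{\left(H \right)} = -35 + H^{2} + 93 H$ ($K{\left(H \right)} = \left(H^{2} + 93 H\right) - 35 = -35 + H^{2} + 93 H$)
$K{\left(-1960 \right)} - o{\left(16 \left(M - 22\right),685 - 195 \right)} = \left(-35 + \left(-1960\right)^{2} + 93 \left(-1960\right)\right) - 16 \left(8 - 22\right) \left(685 - 195\right) = \left(-35 + 3841600 - 182280\right) - 16 \left(-14\right) 490 = 3659285 - \left(-224\right) 490 = 3659285 - -109760 = 3659285 + 109760 = 3769045$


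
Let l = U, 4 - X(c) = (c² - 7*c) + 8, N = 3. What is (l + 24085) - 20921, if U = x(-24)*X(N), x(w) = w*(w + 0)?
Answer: 7772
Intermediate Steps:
X(c) = -4 - c² + 7*c (X(c) = 4 - ((c² - 7*c) + 8) = 4 - (8 + c² - 7*c) = 4 + (-8 - c² + 7*c) = -4 - c² + 7*c)
x(w) = w² (x(w) = w*w = w²)
U = 4608 (U = (-24)²*(-4 - 1*3² + 7*3) = 576*(-4 - 1*9 + 21) = 576*(-4 - 9 + 21) = 576*8 = 4608)
l = 4608
(l + 24085) - 20921 = (4608 + 24085) - 20921 = 28693 - 20921 = 7772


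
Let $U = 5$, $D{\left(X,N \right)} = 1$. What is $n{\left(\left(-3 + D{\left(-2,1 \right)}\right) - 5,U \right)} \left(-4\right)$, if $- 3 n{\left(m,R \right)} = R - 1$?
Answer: $\frac{16}{3} \approx 5.3333$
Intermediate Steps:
$n{\left(m,R \right)} = \frac{1}{3} - \frac{R}{3}$ ($n{\left(m,R \right)} = - \frac{R - 1}{3} = - \frac{-1 + R}{3} = \frac{1}{3} - \frac{R}{3}$)
$n{\left(\left(-3 + D{\left(-2,1 \right)}\right) - 5,U \right)} \left(-4\right) = \left(\frac{1}{3} - \frac{5}{3}\right) \left(-4\right) = \left(- \frac{4}{3}\right) \left(-4\right) = \frac{16}{3}$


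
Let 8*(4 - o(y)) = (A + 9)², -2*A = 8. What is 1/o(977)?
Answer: 8/7 ≈ 1.1429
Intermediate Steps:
A = -4 (A = -½*8 = -4)
o(y) = 7/8 (o(y) = 4 - (-4 + 9)²/8 = 4 - ⅛*5² = 4 - ⅛*25 = 4 - 25/8 = 7/8)
1/o(977) = 1/(7/8) = 8/7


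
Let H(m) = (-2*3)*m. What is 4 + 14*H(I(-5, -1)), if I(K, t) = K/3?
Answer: 144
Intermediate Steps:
I(K, t) = K/3 (I(K, t) = K*(⅓) = K/3)
H(m) = -6*m
4 + 14*H(I(-5, -1)) = 4 + 14*(-2*(-5)) = 4 + 14*(-6*(-5/3)) = 4 + 14*10 = 4 + 140 = 144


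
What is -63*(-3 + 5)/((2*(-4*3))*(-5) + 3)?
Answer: -42/41 ≈ -1.0244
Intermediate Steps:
-63*(-3 + 5)/((2*(-4*3))*(-5) + 3) = -126/((2*(-12))*(-5) + 3) = -126/(-24*(-5) + 3) = -126/(120 + 3) = -126/123 = -63*2/123 = -42/41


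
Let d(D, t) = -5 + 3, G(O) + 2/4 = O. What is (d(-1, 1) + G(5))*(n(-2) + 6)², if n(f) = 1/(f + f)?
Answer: 2645/32 ≈ 82.656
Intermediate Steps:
G(O) = -½ + O
d(D, t) = -2
n(f) = 1/(2*f)
(d(-1, 1) + G(5))*(n(-2) + 6)² = (-2 + (-½ + 5))*((½)/(-2) + 6)² = (-2 + 9/2)*((½)*(-½) + 6)² = 5*(-¼ + 6)²/2 = 5*(23/4)²/2 = (5/2)*(529/16) = 2645/32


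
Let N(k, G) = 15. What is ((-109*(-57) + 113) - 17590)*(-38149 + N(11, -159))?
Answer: 429541376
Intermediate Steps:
((-109*(-57) + 113) - 17590)*(-38149 + N(11, -159)) = ((-109*(-57) + 113) - 17590)*(-38149 + 15) = ((6213 + 113) - 17590)*(-38134) = (6326 - 17590)*(-38134) = -11264*(-38134) = 429541376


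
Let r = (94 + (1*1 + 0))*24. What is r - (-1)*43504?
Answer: 45784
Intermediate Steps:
r = 2280 (r = (94 + (1 + 0))*24 = (94 + 1)*24 = 95*24 = 2280)
r - (-1)*43504 = 2280 - (-1)*43504 = 2280 - 1*(-43504) = 2280 + 43504 = 45784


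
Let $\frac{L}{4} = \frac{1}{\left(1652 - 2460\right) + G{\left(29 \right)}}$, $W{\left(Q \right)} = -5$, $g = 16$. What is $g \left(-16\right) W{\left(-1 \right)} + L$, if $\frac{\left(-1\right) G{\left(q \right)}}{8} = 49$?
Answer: $\frac{383999}{300} \approx 1280.0$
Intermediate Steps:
$G{\left(q \right)} = -392$ ($G{\left(q \right)} = \left(-8\right) 49 = -392$)
$L = - \frac{1}{300}$ ($L = \frac{4}{\left(1652 - 2460\right) - 392} = \frac{4}{-808 - 392} = \frac{4}{-1200} = 4 \left(- \frac{1}{1200}\right) = - \frac{1}{300} \approx -0.0033333$)
$g \left(-16\right) W{\left(-1 \right)} + L = 16 \left(-16\right) \left(-5\right) - \frac{1}{300} = \left(-256\right) \left(-5\right) - \frac{1}{300} = 1280 - \frac{1}{300} = \frac{383999}{300}$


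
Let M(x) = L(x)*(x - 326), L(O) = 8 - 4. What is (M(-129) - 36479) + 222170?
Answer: 183871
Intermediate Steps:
L(O) = 4
M(x) = -1304 + 4*x (M(x) = 4*(x - 326) = 4*(-326 + x) = -1304 + 4*x)
(M(-129) - 36479) + 222170 = ((-1304 + 4*(-129)) - 36479) + 222170 = ((-1304 - 516) - 36479) + 222170 = (-1820 - 36479) + 222170 = -38299 + 222170 = 183871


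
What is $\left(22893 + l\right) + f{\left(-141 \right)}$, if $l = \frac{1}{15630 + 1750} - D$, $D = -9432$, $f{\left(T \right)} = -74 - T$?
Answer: $\frac{562972961}{17380} \approx 32392.0$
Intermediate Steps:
$l = \frac{163928161}{17380}$ ($l = \frac{1}{15630 + 1750} - -9432 = \frac{1}{17380} + 9432 = \frac{163928161}{17380} \approx 9432.0$)
$\left(22893 + l\right) + f{\left(-141 \right)} = \left(22893 + \frac{163928161}{17380}\right) - -67 = \frac{561808501}{17380} + \left(-74 + 141\right) = \frac{561808501}{17380} + 67 = \frac{562972961}{17380}$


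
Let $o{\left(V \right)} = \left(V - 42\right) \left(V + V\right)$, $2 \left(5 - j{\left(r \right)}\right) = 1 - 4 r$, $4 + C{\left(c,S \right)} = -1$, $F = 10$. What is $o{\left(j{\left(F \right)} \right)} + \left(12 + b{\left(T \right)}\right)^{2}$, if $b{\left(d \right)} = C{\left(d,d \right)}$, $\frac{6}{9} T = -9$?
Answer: $- \frac{1617}{2} \approx -808.5$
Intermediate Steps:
$C{\left(c,S \right)} = -5$ ($C{\left(c,S \right)} = -4 - 1 = -5$)
$j{\left(r \right)} = \frac{9}{2} + 2 r$ ($j{\left(r \right)} = 5 - \frac{1 - 4 r}{2} = 5 + \left(- \frac{1}{2} + 2 r\right) = \frac{9}{2} + 2 r$)
$T = - \frac{27}{2}$ ($T = \frac{3}{2} \left(-9\right) = - \frac{27}{2} \approx -13.5$)
$b{\left(d \right)} = -5$
$o{\left(V \right)} = 2 V \left(-42 + V\right)$ ($o{\left(V \right)} = \left(-42 + V\right) 2 V = 2 V \left(-42 + V\right)$)
$o{\left(j{\left(F \right)} \right)} + \left(12 + b{\left(T \right)}\right)^{2} = 2 \left(\frac{9}{2} + 2 \cdot 10\right) \left(-42 + \left(\frac{9}{2} + 2 \cdot 10\right)\right) + \left(12 - 5\right)^{2} = 2 \left(\frac{9}{2} + 20\right) \left(-42 + \left(\frac{9}{2} + 20\right)\right) + 7^{2} = 2 \cdot \frac{49}{2} \left(-42 + \frac{49}{2}\right) + 49 = 2 \cdot \frac{49}{2} \left(- \frac{35}{2}\right) + 49 = - \frac{1715}{2} + 49 = - \frac{1617}{2}$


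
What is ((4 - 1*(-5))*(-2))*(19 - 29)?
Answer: 180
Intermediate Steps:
((4 - 1*(-5))*(-2))*(19 - 29) = ((4 + 5)*(-2))*(-10) = (9*(-2))*(-10) = -18*(-10) = 180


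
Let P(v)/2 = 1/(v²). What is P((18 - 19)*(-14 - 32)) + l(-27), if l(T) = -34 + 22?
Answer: -12695/1058 ≈ -11.999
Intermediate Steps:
P(v) = 2/v² (P(v) = 2/(v²) = 2/v²)
l(T) = -12
P((18 - 19)*(-14 - 32)) + l(-27) = 2/((18 - 19)*(-14 - 32))² - 12 = 2/(-1*(-46))² - 12 = 2/46² - 12 = 2*(1/2116) - 12 = 1/1058 - 12 = -12695/1058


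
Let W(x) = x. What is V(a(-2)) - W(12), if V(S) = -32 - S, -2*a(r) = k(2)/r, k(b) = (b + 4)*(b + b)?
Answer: -50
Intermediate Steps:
k(b) = 2*b*(4 + b) (k(b) = (4 + b)*(2*b) = 2*b*(4 + b))
a(r) = -12/r (a(r) = -2*2*(4 + 2)/(2*r) = -2*2*6/(2*r) = -12/r)
V(a(-2)) - W(12) = (-32 - (-12)/(-2)) - 1*12 = (-32 - (-12)*(-1)/2) - 12 = (-32 - 1*6) - 12 = (-32 - 6) - 12 = -38 - 12 = -50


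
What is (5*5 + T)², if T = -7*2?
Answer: 121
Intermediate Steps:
T = -14
(5*5 + T)² = (5*5 - 14)² = (25 - 14)² = 11² = 121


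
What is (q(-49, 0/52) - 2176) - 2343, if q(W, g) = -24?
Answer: -4543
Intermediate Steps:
(q(-49, 0/52) - 2176) - 2343 = (-24 - 2176) - 2343 = -2200 - 2343 = -4543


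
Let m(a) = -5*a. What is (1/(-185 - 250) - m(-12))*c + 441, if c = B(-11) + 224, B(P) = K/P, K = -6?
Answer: -12471857/957 ≈ -13032.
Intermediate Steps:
B(P) = -6/P
c = 2470/11 (c = -6/(-11) + 224 = -6*(-1/11) + 224 = 6/11 + 224 = 2470/11 ≈ 224.55)
(1/(-185 - 250) - m(-12))*c + 441 = (1/(-185 - 250) - (-5)*(-12))*(2470/11) + 441 = (1/(-435) - 1*60)*(2470/11) + 441 = (-1/435 - 60)*(2470/11) + 441 = -26101/435*2470/11 + 441 = -12893894/957 + 441 = -12471857/957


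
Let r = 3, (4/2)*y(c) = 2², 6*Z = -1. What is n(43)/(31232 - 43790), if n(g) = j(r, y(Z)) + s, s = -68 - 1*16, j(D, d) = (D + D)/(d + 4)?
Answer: 83/12558 ≈ 0.0066093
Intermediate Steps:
Z = -⅙ (Z = (⅙)*(-1) = -⅙ ≈ -0.16667)
y(c) = 2 (y(c) = (½)*2² = (½)*4 = 2)
j(D, d) = 2*D/(4 + d) (j(D, d) = (2*D)/(4 + d) = 2*D/(4 + d))
s = -84 (s = -68 - 16 = -84)
n(g) = -83 (n(g) = 2*3/(4 + 2) - 84 = 2*3/6 - 84 = 2*3*(⅙) - 84 = 1 - 84 = -83)
n(43)/(31232 - 43790) = -83/(31232 - 43790) = -83/(-12558) = -83*(-1/12558) = 83/12558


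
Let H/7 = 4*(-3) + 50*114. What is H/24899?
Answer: 5688/3557 ≈ 1.5991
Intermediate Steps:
H = 39816 (H = 7*(4*(-3) + 50*114) = 7*(-12 + 5700) = 7*5688 = 39816)
H/24899 = 39816/24899 = 39816*(1/24899) = 5688/3557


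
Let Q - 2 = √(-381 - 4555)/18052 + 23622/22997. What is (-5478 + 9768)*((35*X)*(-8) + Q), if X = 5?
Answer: -10601640720/1769 + 2145*I*√1234/4513 ≈ -5.993e+6 + 16.696*I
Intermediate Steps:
Q = 69616/22997 + I*√1234/9026 (Q = 2 + (√(-381 - 4555)/18052 + 23622/22997) = 2 + (√(-4936)*(1/18052) + 23622*(1/22997)) = 2 + ((2*I*√1234)*(1/18052) + 23622/22997) = 2 + (I*√1234/9026 + 23622/22997) = 2 + (23622/22997 + I*√1234/9026) = 69616/22997 + I*√1234/9026 ≈ 3.0272 + 0.0038919*I)
(-5478 + 9768)*((35*X)*(-8) + Q) = (-5478 + 9768)*((35*5)*(-8) + (69616/22997 + I*√1234/9026)) = 4290*(175*(-8) + (69616/22997 + I*√1234/9026)) = 4290*(-1400 + (69616/22997 + I*√1234/9026)) = 4290*(-32126184/22997 + I*√1234/9026) = -10601640720/1769 + 2145*I*√1234/4513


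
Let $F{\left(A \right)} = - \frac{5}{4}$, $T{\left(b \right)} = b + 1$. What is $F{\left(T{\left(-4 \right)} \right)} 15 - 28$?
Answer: $- \frac{187}{4} \approx -46.75$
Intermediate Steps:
$T{\left(b \right)} = 1 + b$
$F{\left(A \right)} = - \frac{5}{4}$ ($F{\left(A \right)} = \left(-5\right) \frac{1}{4} = - \frac{5}{4}$)
$F{\left(T{\left(-4 \right)} \right)} 15 - 28 = \left(- \frac{5}{4}\right) 15 - 28 = - \frac{75}{4} - 28 = - \frac{187}{4}$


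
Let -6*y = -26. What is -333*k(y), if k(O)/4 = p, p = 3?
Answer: -3996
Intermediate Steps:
y = 13/3 (y = -⅙*(-26) = 13/3 ≈ 4.3333)
k(O) = 12 (k(O) = 4*3 = 12)
-333*k(y) = -333*12 = -3996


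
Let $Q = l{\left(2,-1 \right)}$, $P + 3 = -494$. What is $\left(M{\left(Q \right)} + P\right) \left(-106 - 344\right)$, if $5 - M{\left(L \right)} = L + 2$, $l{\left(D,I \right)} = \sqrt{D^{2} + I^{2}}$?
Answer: $222300 + 450 \sqrt{5} \approx 2.2331 \cdot 10^{5}$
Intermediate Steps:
$P = -497$ ($P = -3 - 494 = -497$)
$Q = \sqrt{5}$ ($Q = \sqrt{2^{2} + \left(-1\right)^{2}} = \sqrt{4 + 1} = \sqrt{5} \approx 2.2361$)
$M{\left(L \right)} = 3 - L$ ($M{\left(L \right)} = 5 - \left(L + 2\right) = 5 - \left(2 + L\right) = 3 - L$)
$\left(M{\left(Q \right)} + P\right) \left(-106 - 344\right) = \left(\left(3 - \sqrt{5}\right) - 497\right) \left(-106 - 344\right) = \left(-494 - \sqrt{5}\right) \left(-450\right) = 222300 + 450 \sqrt{5}$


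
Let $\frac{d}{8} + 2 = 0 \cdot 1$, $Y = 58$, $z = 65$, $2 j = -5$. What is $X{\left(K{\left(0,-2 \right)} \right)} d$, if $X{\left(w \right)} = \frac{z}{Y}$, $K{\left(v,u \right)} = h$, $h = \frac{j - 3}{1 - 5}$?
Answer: $- \frac{520}{29} \approx -17.931$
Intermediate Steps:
$j = - \frac{5}{2}$ ($j = \frac{1}{2} \left(-5\right) = - \frac{5}{2} \approx -2.5$)
$h = \frac{11}{8}$ ($h = \frac{- \frac{5}{2} - 3}{1 - 5} = - \frac{11}{2 \left(-4\right)} = \left(- \frac{11}{2}\right) \left(- \frac{1}{4}\right) = \frac{11}{8} \approx 1.375$)
$K{\left(v,u \right)} = \frac{11}{8}$
$d = -16$ ($d = -16 + 8 \cdot 0 \cdot 1 = -16 + 8 \cdot 0 = -16 + 0 = -16$)
$X{\left(w \right)} = \frac{65}{58}$
$X{\left(K{\left(0,-2 \right)} \right)} d = \frac{65}{58} \left(-16\right) = - \frac{520}{29}$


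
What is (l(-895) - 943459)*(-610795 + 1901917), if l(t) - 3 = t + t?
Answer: -1220427906012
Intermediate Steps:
l(t) = 3 + 2*t (l(t) = 3 + (t + t) = 3 + 2*t)
(l(-895) - 943459)*(-610795 + 1901917) = ((3 + 2*(-895)) - 943459)*(-610795 + 1901917) = ((3 - 1790) - 943459)*1291122 = (-1787 - 943459)*1291122 = -945246*1291122 = -1220427906012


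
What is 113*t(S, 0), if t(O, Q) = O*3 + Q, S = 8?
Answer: 2712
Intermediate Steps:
t(O, Q) = Q + 3*O (t(O, Q) = 3*O + Q = Q + 3*O)
113*t(S, 0) = 113*(0 + 3*8) = 113*(0 + 24) = 113*24 = 2712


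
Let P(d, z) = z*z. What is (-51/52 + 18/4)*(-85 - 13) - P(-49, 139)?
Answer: -511313/26 ≈ -19666.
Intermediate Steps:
P(d, z) = z²
(-51/52 + 18/4)*(-85 - 13) - P(-49, 139) = (-51/52 + 18/4)*(-85 - 13) - 1*139² = (-51*1/52 + 18*(¼))*(-98) - 1*19321 = (-51/52 + 9/2)*(-98) - 19321 = (183/52)*(-98) - 19321 = -8967/26 - 19321 = -511313/26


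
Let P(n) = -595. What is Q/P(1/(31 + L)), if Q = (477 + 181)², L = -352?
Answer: -61852/85 ≈ -727.67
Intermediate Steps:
Q = 432964 (Q = 658² = 432964)
Q/P(1/(31 + L)) = 432964/(-595) = 432964*(-1/595) = -61852/85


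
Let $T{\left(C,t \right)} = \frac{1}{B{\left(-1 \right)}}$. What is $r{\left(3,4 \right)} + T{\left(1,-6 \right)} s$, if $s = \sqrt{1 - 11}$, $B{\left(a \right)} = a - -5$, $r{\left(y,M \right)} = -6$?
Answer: $-6 + \frac{i \sqrt{10}}{4} \approx -6.0 + 0.79057 i$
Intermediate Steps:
$B{\left(a \right)} = 5 + a$ ($B{\left(a \right)} = a + 5 = 5 + a$)
$s = i \sqrt{10}$ ($s = \sqrt{1 - 11} = \sqrt{-10} = i \sqrt{10} \approx 3.1623 i$)
$T{\left(C,t \right)} = \frac{1}{4}$ ($T{\left(C,t \right)} = \frac{1}{5 - 1} = \frac{1}{4}$)
$r{\left(3,4 \right)} + T{\left(1,-6 \right)} s = -6 + \frac{i \sqrt{10}}{4}$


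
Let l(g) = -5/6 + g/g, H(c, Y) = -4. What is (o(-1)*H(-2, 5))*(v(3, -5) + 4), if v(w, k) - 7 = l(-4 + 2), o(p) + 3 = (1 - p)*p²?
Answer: 134/3 ≈ 44.667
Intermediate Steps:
o(p) = -3 + p²*(1 - p) (o(p) = -3 + (1 - p)*p² = -3 + p²*(1 - p))
l(g) = ⅙ (l(g) = -5*⅙ + 1 = -⅚ + 1 = ⅙)
v(w, k) = 43/6 (v(w, k) = 7 + ⅙ = 43/6)
(o(-1)*H(-2, 5))*(v(3, -5) + 4) = ((-3 + (-1)² - 1*(-1)³)*(-4))*(43/6 + 4) = ((-3 + 1 - 1*(-1))*(-4))*(67/6) = ((-3 + 1 + 1)*(-4))*(67/6) = -1*(-4)*(67/6) = 4*(67/6) = 134/3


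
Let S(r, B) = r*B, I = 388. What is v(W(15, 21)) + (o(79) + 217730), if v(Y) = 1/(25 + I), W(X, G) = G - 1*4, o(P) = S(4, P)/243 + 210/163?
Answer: 3561782294213/16358517 ≈ 2.1773e+5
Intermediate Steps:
S(r, B) = B*r
o(P) = 210/163 + 4*P/243 (o(P) = (P*4)/243 + 210/163 = (4*P)*(1/243) + 210*(1/163) = 4*P/243 + 210/163 = 210/163 + 4*P/243)
W(X, G) = -4 + G (W(X, G) = G - 4 = -4 + G)
v(Y) = 1/413 (v(Y) = 1/(25 + 388) = 1/413)
v(W(15, 21)) + (o(79) + 217730) = 1/413 + ((210/163 + (4/243)*79) + 217730) = 1/413 + ((210/163 + 316/243) + 217730) = 1/413 + (102538/39609 + 217730) = 1/413 + 8624170108/39609 = 3561782294213/16358517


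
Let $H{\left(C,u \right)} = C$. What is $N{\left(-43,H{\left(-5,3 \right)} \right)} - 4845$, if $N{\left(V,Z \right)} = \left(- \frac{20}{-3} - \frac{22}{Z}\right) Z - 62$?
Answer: $- \frac{14887}{3} \approx -4962.3$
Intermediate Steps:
$N{\left(V,Z \right)} = -62 + Z \left(\frac{20}{3} - \frac{22}{Z}\right)$ ($N{\left(V,Z \right)} = \left(\left(-20\right) \left(- \frac{1}{3}\right) - \frac{22}{Z}\right) Z - 62 = \left(\frac{20}{3} - \frac{22}{Z}\right) Z - 62 = Z \left(\frac{20}{3} - \frac{22}{Z}\right) - 62 = -62 + Z \left(\frac{20}{3} - \frac{22}{Z}\right)$)
$N{\left(-43,H{\left(-5,3 \right)} \right)} - 4845 = \left(-84 + \frac{20}{3} \left(-5\right)\right) - 4845 = \left(-84 - \frac{100}{3}\right) - 4845 = - \frac{352}{3} - 4845 = - \frac{14887}{3}$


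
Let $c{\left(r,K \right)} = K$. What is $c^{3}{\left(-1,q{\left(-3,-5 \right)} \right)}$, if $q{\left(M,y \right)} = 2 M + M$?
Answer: $-729$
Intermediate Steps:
$q{\left(M,y \right)} = 3 M$
$c^{3}{\left(-1,q{\left(-3,-5 \right)} \right)} = \left(3 \left(-3\right)\right)^{3} = \left(-9\right)^{3} = -729$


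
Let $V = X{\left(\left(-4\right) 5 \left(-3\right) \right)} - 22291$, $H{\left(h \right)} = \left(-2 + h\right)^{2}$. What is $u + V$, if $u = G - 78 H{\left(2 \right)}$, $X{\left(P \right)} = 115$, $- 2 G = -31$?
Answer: $- \frac{44321}{2} \approx -22161.0$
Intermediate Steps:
$G = \frac{31}{2}$ ($G = \left(- \frac{1}{2}\right) \left(-31\right) = \frac{31}{2} \approx 15.5$)
$u = \frac{31}{2}$ ($u = \frac{31}{2} - 78 \left(-2 + 2\right)^{2} = \frac{31}{2} - 78 \cdot 0^{2} = \frac{31}{2} - 0 = \frac{31}{2} + 0 = \frac{31}{2} \approx 15.5$)
$V = -22176$ ($V = 115 - 22291 = -22176$)
$u + V = \frac{31}{2} - 22176 = - \frac{44321}{2}$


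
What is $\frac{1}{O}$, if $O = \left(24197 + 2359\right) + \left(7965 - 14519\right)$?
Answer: $\frac{1}{20002} \approx 4.9995 \cdot 10^{-5}$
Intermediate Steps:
$O = 20002$ ($O = 26556 - 6554 = 20002$)
$\frac{1}{O} = \frac{1}{20002}$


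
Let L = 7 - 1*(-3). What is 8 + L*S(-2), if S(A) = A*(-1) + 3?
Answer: 58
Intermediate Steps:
L = 10 (L = 7 + 3 = 10)
S(A) = 3 - A (S(A) = -A + 3 = 3 - A)
8 + L*S(-2) = 8 + 10*(3 - 1*(-2)) = 8 + 10*(3 + 2) = 8 + 10*5 = 8 + 50 = 58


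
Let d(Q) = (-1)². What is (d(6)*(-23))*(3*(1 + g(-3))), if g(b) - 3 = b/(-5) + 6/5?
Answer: -2001/5 ≈ -400.20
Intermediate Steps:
g(b) = 21/5 - b/5 (g(b) = 3 + (b/(-5) + 6/5) = 3 + (b*(-⅕) + 6*(⅕)) = 3 + (-b/5 + 6/5) = 3 + (6/5 - b/5) = 21/5 - b/5)
d(Q) = 1
(d(6)*(-23))*(3*(1 + g(-3))) = (1*(-23))*(3*(1 + (21/5 - ⅕*(-3)))) = -69*(1 + (21/5 + ⅗)) = -69*(1 + 24/5) = -69*29/5 = -23*87/5 = -2001/5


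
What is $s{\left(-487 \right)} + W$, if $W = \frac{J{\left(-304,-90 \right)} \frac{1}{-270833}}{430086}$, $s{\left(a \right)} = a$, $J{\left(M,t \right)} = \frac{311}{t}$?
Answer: $- \frac{5105383340193229}{10483333347420} \approx -487.0$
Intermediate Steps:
$W = \frac{311}{10483333347420}$ ($W = \frac{\frac{311}{-90} \frac{1}{-270833}}{430086} = 311 \left(- \frac{1}{90}\right) \left(- \frac{1}{270833}\right) \frac{1}{430086} = \left(- \frac{311}{90}\right) \left(- \frac{1}{270833}\right) \frac{1}{430086} = \frac{311}{24374970} \cdot \frac{1}{430086} = \frac{311}{10483333347420} \approx 2.9666 \cdot 10^{-11}$)
$s{\left(-487 \right)} + W = -487 + \frac{311}{10483333347420} = - \frac{5105383340193229}{10483333347420}$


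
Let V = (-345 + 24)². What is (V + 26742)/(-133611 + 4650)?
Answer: -43261/42987 ≈ -1.0064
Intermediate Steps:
V = 103041 (V = (-321)² = 103041)
(V + 26742)/(-133611 + 4650) = (103041 + 26742)/(-133611 + 4650) = 129783/(-128961) = 129783*(-1/128961) = -43261/42987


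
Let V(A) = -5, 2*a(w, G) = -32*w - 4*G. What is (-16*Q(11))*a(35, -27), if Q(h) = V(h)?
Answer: -40480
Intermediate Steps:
a(w, G) = -16*w - 2*G (a(w, G) = (-32*w - 4*G)/2 = -16*w - 2*G)
Q(h) = -5
(-16*Q(11))*a(35, -27) = (-16*(-5))*(-16*35 - 2*(-27)) = 80*(-560 + 54) = 80*(-506) = -40480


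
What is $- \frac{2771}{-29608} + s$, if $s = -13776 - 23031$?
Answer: $- \frac{1089778885}{29608} \approx -36807.0$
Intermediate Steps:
$s = -36807$ ($s = -13776 - 23031 = -36807$)
$- \frac{2771}{-29608} + s = - \frac{2771}{-29608} - 36807 = \left(-2771\right) \left(- \frac{1}{29608}\right) - 36807 = \frac{2771}{29608} - 36807 = - \frac{1089778885}{29608}$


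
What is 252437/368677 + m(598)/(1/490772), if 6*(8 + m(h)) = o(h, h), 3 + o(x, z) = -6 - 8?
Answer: -5880430573619/1106031 ≈ -5.3167e+6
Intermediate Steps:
o(x, z) = -17 (o(x, z) = -3 + (-6 - 8) = -3 - 14 = -17)
m(h) = -65/6 (m(h) = -8 + (⅙)*(-17) = -8 - 17/6 = -65/6)
252437/368677 + m(598)/(1/490772) = 252437/368677 - 65/(6*(1/490772)) = 252437*(1/368677) - 65/(6*1/490772) = 252437/368677 - 65/6*490772 = 252437/368677 - 15950090/3 = -5880430573619/1106031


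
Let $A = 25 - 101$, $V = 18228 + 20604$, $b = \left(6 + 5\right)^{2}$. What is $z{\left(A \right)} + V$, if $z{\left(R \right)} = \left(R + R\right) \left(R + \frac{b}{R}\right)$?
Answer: $50626$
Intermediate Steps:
$b = 121$ ($b = 11^{2} = 121$)
$V = 38832$
$A = -76$ ($A = 25 - 101 = -76$)
$z{\left(R \right)} = 2 R \left(R + \frac{121}{R}\right)$ ($z{\left(R \right)} = \left(R + R\right) \left(R + \frac{121}{R}\right) = 2 R \left(R + \frac{121}{R}\right)$)
$z{\left(A \right)} + V = \left(242 + 2 \left(-76\right)^{2}\right) + 38832 = \left(242 + 2 \cdot 5776\right) + 38832 = \left(242 + 11552\right) + 38832 = 11794 + 38832 = 50626$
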